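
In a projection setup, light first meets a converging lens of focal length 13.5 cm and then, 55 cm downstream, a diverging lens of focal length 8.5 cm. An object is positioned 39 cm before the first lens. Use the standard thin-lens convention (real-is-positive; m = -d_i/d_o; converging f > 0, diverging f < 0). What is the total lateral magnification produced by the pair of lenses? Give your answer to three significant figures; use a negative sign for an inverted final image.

-0.105

Applying the thin-lens equation to the first lens, 1/13.5 = 1/39 + 1/d_i1, which gives d_i1 = 20.647 cm.
Its lateral magnification is m_1 = -d_i1/d_o1 = -(20.647)/39 = -0.5294.
Object distance for lens 2: d_o2 = 55 - 20.647 = 34.353 cm.
Applying the thin-lens equation again with f_2 = -8.5 cm and d_o2 = 34.353 cm gives d_i2 = -6.814 cm.
m_2 = -(-6.814)/(34.353) = 0.1984.
The system's lateral magnification is m_1 m_2 = (-0.5294)(0.1984) = -0.1050.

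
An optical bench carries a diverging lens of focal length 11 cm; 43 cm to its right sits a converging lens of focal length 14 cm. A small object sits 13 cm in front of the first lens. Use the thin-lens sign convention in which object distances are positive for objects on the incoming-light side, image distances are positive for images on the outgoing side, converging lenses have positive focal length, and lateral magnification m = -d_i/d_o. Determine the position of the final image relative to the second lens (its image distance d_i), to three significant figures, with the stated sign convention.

19.6 cm

Lens 1: 1/d_i1 = 1/f_1 - 1/d_o1 = 1/(-11) - 1/13 = -0.16783 cm^-1, so d_i1 = -5.958 cm.
With d_i1 < 0 the first image is virtual and lies on the object side; the object distance for lens 2 is d_o2 = 43 - (-5.958) = 48.958 cm.
Lens 2: 1/d_i2 = 1/f_2 - 1/d_o2 = 1/14 - 1/(48.958) = 0.05100 cm^-1, so d_i2 = 19.607 cm.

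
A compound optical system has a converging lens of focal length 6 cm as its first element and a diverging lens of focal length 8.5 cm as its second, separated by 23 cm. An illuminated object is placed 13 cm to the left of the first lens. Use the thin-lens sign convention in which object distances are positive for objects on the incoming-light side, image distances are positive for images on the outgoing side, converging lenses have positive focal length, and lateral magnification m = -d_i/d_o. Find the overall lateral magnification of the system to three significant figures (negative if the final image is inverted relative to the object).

First lens: d_i1 = 1/(1/6 - 1/13) = 11.143 cm.
m_1 = -(11.143)/13 = -0.8571.
That image sits 11.857 cm in front of the second lens, so d_o2 = 11.857 cm.
Second lens: d_i2 = 1/(1/(-8.5) - 1/(11.857)) = -4.951 cm.
m_2 = -(-4.951)/(11.857) = 0.4175.
The system's lateral magnification is m_1 m_2 = (-0.8571)(0.4175) = -0.3579.

-0.358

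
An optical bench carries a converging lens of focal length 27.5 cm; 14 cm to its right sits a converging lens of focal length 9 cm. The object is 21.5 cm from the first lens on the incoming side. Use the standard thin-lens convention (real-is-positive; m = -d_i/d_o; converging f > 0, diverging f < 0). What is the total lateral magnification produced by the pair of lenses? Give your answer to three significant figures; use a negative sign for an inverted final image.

-0.398

Lens 1: 1/d_i1 = 1/f_1 - 1/d_o1 = 1/27.5 - 1/21.5 = -0.01015 cm^-1, so d_i1 = -98.542 cm.
m_1 = -(-98.542)/21.5 = 4.5833.
With d_i1 < 0 the first image is virtual and lies on the object side; the object distance for lens 2 is d_o2 = 14 - (-98.542) = 112.542 cm.
Lens 2: 1/d_i2 = 1/f_2 - 1/d_o2 = 1/9 - 1/(112.542) = 0.10223 cm^-1, so d_i2 = 9.782 cm.
m_2 = -(9.782)/(112.542) = -0.0869.
Total m = m_1 x m_2 = (4.5833)(-0.0869) = -0.3984.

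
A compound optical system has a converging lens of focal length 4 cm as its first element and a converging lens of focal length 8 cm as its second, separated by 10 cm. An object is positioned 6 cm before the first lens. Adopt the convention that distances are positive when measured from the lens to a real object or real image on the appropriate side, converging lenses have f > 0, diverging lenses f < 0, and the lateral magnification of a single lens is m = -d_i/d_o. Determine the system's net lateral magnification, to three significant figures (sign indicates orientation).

Applying the thin-lens equation to the first lens, 1/4 = 1/6 + 1/d_i1, which gives d_i1 = 12.000 cm.
Its lateral magnification is m_1 = -d_i1/d_o1 = -(12.000)/6 = -2.0000.
This image would form 12.000 cm past lens 1, i.e. 2.000 cm beyond lens 2, so it is a virtual object for lens 2: d_o2 = 10 - 12.000 = -2.000 cm.
Applying the thin-lens equation again with f_2 = 8 cm and d_o2 = -2.000 cm gives d_i2 = 1.600 cm.
m_2 = -(1.600)/(-2.000) = 0.8000.
Total m = m_1 x m_2 = (-2.0000)(0.8000) = -1.6000.

-1.60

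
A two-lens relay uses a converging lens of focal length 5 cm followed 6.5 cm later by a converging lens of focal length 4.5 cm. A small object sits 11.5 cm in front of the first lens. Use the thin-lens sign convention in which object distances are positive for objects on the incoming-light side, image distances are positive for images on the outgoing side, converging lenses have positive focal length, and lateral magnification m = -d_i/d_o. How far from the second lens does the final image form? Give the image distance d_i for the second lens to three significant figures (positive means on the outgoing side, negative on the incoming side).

1.54 cm

Applying the thin-lens equation to the first lens, 1/5 = 1/11.5 + 1/d_i1, which gives d_i1 = 8.846 cm.
This image would form 8.846 cm past lens 1, i.e. 2.346 cm beyond lens 2, so it is a virtual object for lens 2: d_o2 = 6.5 - 8.846 = -2.346 cm.
Applying the thin-lens equation again with f_2 = 4.5 cm and d_o2 = -2.346 cm gives d_i2 = 1.542 cm.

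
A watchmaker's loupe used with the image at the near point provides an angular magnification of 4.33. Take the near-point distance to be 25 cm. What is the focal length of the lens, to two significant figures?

7.5 cm

For the image at the near point, M = 1 + D/f.
f = D/(M - 1) = 25/(4.33 - 1) = 7.508 cm.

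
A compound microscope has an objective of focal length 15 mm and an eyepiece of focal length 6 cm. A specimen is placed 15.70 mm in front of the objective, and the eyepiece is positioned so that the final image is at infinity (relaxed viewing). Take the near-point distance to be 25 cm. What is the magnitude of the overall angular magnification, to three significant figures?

89.3

Convert to cm: f_obj = 15 mm = 1.5 cm; d_o = 15.70 mm = 1.57 cm.
Objective: 1/d_i = 1/f_obj - 1/d_o = 1/1.5 - 1/1.57 = 0.02972 cm^-1, so d_i = 33.643 cm.
m_obj = -d_i/d_o = -33.643/1.57 = -21.429.
Eyepiece angular magnification (image at infinity): M_eye = D/f_e = 25/6 = 4.167.
Overall M = m_obj x M_eye = (-21.429)(4.167) = -89.29.
|M| = 89.29.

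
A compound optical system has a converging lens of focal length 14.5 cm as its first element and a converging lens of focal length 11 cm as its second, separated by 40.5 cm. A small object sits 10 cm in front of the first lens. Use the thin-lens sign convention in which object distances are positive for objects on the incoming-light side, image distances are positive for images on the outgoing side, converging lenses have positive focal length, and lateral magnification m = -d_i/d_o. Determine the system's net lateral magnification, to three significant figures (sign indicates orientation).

First lens: d_i1 = 1/(1/14.5 - 1/10) = -32.222 cm.
m_1 = -(-32.222)/10 = 3.2222.
The intermediate image is virtual, 32.222 cm to the left of lens 1, so d_o2 = L - d_i1 = 40.5 - (-32.222) = 72.722 cm.
Second lens: d_i2 = 1/(1/11 - 1/(72.722)) = 12.960 cm.
m_2 = -(12.960)/(72.722) = -0.1782.
The system's lateral magnification is m_1 m_2 = (3.2222)(-0.1782) = -0.5743.

-0.574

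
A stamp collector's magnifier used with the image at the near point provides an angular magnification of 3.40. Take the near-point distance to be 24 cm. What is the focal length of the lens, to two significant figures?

For the image at the near point, M = 1 + D/f.
f = D/(M - 1) = 24/(3.4 - 1) = 10.000 cm.

10 cm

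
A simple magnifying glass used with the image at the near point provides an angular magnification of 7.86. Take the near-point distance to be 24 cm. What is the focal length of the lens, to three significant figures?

3.50 cm

For the image at the near point, M = 1 + D/f.
f = D/(M - 1) = 24/(7.86 - 1) = 3.499 cm.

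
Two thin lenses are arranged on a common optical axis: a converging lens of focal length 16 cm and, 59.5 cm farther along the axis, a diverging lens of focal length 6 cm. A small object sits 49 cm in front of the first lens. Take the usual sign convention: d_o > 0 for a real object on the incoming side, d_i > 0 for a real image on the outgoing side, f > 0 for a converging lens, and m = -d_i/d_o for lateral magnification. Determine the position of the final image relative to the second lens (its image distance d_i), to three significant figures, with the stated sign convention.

-5.14 cm

Applying the thin-lens equation to the first lens, 1/16 = 1/49 + 1/d_i1, which gives d_i1 = 23.758 cm.
Object distance for lens 2: d_o2 = 59.5 - 23.758 = 35.742 cm.
Applying the thin-lens equation again with f_2 = -6 cm and d_o2 = 35.742 cm gives d_i2 = -5.138 cm.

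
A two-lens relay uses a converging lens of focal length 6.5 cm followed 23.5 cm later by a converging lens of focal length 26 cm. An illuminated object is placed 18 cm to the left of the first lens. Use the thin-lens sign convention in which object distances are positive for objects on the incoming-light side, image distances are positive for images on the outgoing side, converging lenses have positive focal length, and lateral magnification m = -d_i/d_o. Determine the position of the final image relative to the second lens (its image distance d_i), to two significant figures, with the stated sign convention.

Applying the thin-lens equation to the first lens, 1/6.5 = 1/18 + 1/d_i1, which gives d_i1 = 10.174 cm.
The intermediate image is 10.174 cm to the right of lens 1, so d_o2 = L - d_i1 = 23.5 - 10.174 = 13.326 cm.
Applying the thin-lens equation again with f_2 = 26 cm and d_o2 = 13.326 cm gives d_i2 = -27.338 cm.

-27 cm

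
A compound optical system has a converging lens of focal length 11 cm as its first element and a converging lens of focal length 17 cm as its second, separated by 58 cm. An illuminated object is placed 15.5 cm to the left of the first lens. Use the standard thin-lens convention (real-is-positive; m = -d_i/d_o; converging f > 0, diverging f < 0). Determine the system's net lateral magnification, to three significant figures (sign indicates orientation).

First lens: d_i1 = 1/(1/11 - 1/15.5) = 37.889 cm.
m_1 = -(37.889)/15.5 = -2.4444.
That image sits 20.111 cm in front of the second lens, so d_o2 = 20.111 cm.
Second lens: d_i2 = 1/(1/17 - 1/(20.111)) = 109.893 cm.
m_2 = -(109.893)/(20.111) = -5.4643.
Overall magnification: m = m_1 m_2 = 13.3571.

13.4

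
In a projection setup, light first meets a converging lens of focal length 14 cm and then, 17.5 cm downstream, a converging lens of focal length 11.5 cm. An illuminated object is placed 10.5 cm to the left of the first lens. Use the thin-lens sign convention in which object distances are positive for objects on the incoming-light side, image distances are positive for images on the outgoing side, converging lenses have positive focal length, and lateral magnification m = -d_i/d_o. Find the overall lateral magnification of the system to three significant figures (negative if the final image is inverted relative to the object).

-0.958

First lens: d_i1 = 1/(1/14 - 1/10.5) = -42.000 cm.
m_1 = -(-42.000)/10.5 = 4.0000.
With d_i1 < 0 the first image is virtual and lies on the object side; the object distance for lens 2 is d_o2 = 17.5 - (-42.000) = 59.500 cm.
Second lens: d_i2 = 1/(1/11.5 - 1/(59.500)) = 14.255 cm.
m_2 = -(14.255)/(59.500) = -0.2396.
The system's lateral magnification is m_1 m_2 = (4.0000)(-0.2396) = -0.9583.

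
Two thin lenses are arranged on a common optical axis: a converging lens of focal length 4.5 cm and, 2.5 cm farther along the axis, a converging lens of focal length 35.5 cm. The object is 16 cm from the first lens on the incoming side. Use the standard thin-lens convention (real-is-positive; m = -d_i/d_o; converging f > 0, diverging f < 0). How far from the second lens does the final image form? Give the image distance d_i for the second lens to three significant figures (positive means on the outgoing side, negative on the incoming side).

Lens 1: 1/d_i1 = 1/f_1 - 1/d_o1 = 1/4.5 - 1/16 = 0.15972 cm^-1, so d_i1 = 6.261 cm.
Since 6.261 cm > 2.5 cm, the first image lies past the second lens and serves as a virtual object: d_o2 = L - d_i1 = -3.761 cm.
Lens 2: 1/d_i2 = 1/f_2 - 1/d_o2 = 1/35.5 - 1/(-3.761) = 0.29406 cm^-1, so d_i2 = 3.401 cm.

3.40 cm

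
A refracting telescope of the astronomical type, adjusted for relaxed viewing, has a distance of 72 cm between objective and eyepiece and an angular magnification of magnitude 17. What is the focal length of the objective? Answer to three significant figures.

68.0 cm

In normal adjustment the tube length equals f_obj + f_eye and |M| = f_obj/f_eye.
So f_obj = 17 f_eye and 17 f_eye + f_eye = 72 cm, giving f_eye = 72/18 = 4.000 cm and f_obj = 68.000 cm.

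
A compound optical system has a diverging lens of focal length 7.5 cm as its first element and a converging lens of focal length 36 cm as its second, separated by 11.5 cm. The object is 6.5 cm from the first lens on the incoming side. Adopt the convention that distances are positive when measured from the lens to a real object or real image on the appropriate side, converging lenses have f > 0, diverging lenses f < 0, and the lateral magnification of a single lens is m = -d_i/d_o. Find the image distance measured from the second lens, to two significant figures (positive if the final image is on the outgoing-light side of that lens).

-26 cm

First lens: d_i1 = 1/(1/(-7.5) - 1/6.5) = -3.482 cm.
With d_i1 < 0 the first image is virtual and lies on the object side; the object distance for lens 2 is d_o2 = 11.5 - (-3.482) = 14.982 cm.
Second lens: d_i2 = 1/(1/36 - 1/(14.982)) = -25.662 cm.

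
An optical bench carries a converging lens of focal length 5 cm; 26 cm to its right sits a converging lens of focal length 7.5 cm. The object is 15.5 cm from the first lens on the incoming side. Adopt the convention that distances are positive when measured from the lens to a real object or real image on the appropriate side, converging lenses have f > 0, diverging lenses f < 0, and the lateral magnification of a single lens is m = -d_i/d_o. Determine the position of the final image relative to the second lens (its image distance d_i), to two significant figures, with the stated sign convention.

First lens: d_i1 = 1/(1/5 - 1/15.5) = 7.381 cm.
That image sits 18.619 cm in front of the second lens, so d_o2 = 18.619 cm.
Second lens: d_i2 = 1/(1/7.5 - 1/(18.619)) = 12.559 cm.

13 cm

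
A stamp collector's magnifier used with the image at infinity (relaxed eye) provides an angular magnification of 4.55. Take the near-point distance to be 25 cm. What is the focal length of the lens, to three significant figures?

For the image at infinity, M = D/f.
f = D/M = 25/4.55 = 5.495 cm.

5.49 cm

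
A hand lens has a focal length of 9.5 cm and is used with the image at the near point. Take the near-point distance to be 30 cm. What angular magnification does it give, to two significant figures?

M = 1 + D/f = 1 + 30/9.5 = 4.158.

4.2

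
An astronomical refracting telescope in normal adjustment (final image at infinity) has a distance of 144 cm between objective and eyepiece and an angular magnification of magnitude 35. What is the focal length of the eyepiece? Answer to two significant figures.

4.0 cm

In normal adjustment the tube length equals f_obj + f_eye and |M| = f_obj/f_eye.
So f_obj = 35 f_eye and 35 f_eye + f_eye = 144 cm, giving f_eye = 144/36 = 4.000 cm and f_obj = 140.000 cm.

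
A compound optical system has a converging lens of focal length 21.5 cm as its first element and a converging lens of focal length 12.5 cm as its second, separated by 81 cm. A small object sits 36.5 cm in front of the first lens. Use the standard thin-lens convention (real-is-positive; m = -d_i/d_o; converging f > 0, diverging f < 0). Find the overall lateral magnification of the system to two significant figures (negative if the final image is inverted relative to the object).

First lens: d_i1 = 1/(1/21.5 - 1/36.5) = 52.317 cm.
m_1 = -(52.317)/36.5 = -1.4333.
Object distance for lens 2: d_o2 = 81 - 52.317 = 28.683 cm.
Second lens: d_i2 = 1/(1/12.5 - 1/(28.683)) = 22.155 cm.
m_2 = -(22.155)/(28.683) = -0.7724.
Total m = m_1 x m_2 = (-1.4333)(-0.7724) = 1.1071.

1.1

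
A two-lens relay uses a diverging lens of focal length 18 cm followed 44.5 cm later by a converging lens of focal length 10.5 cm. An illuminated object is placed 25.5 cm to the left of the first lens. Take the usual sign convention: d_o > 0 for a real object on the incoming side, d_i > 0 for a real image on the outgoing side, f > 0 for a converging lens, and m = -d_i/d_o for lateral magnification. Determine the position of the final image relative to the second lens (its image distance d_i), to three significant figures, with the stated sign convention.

13.0 cm

Applying the thin-lens equation to the first lens, 1/(-18) = 1/25.5 + 1/d_i1, which gives d_i1 = -10.552 cm.
With d_i1 < 0 the first image is virtual and lies on the object side; the object distance for lens 2 is d_o2 = 44.5 - (-10.552) = 55.052 cm.
Applying the thin-lens equation again with f_2 = 10.5 cm and d_o2 = 55.052 cm gives d_i2 = 12.975 cm.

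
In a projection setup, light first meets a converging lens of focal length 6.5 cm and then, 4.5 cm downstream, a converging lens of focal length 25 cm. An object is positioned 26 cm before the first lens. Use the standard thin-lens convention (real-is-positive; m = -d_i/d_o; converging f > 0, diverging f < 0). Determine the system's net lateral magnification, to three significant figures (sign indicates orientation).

Applying the thin-lens equation to the first lens, 1/6.5 = 1/26 + 1/d_i1, which gives d_i1 = 8.667 cm.
Its lateral magnification is m_1 = -d_i1/d_o1 = -(8.667)/26 = -0.3333.
This image would form 8.667 cm past lens 1, i.e. 4.167 cm beyond lens 2, so it is a virtual object for lens 2: d_o2 = 4.5 - 8.667 = -4.167 cm.
Applying the thin-lens equation again with f_2 = 25 cm and d_o2 = -4.167 cm gives d_i2 = 3.571 cm.
m_2 = -(3.571)/(-4.167) = 0.8571.
The system's lateral magnification is m_1 m_2 = (-0.3333)(0.8571) = -0.2857.

-0.286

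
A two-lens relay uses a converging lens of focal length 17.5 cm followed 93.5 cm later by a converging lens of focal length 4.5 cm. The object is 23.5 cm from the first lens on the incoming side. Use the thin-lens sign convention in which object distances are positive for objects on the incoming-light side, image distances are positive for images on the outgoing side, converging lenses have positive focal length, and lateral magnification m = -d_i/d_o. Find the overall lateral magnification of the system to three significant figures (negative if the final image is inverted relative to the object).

First lens: d_i1 = 1/(1/17.5 - 1/23.5) = 68.542 cm.
m_1 = -(68.542)/23.5 = -2.9167.
Object distance for lens 2: d_o2 = 93.5 - 68.542 = 24.958 cm.
Second lens: d_i2 = 1/(1/4.5 - 1/(24.958)) = 5.490 cm.
m_2 = -(5.490)/(24.958) = -0.2200.
Total m = m_1 x m_2 = (-2.9167)(-0.2200) = 0.6415.

0.642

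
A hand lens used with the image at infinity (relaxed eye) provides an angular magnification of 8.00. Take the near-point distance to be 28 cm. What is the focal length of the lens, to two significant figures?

For the image at infinity, M = D/f.
f = D/M = 28/8.0 = 3.500 cm.

3.5 cm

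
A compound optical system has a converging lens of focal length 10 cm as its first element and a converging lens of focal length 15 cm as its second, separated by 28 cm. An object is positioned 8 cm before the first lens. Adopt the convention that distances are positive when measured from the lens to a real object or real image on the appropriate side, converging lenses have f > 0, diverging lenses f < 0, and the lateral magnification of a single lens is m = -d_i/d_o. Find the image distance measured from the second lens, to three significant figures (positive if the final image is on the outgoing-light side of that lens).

19.2 cm

First lens: d_i1 = 1/(1/10 - 1/8) = -40.000 cm.
With d_i1 < 0 the first image is virtual and lies on the object side; the object distance for lens 2 is d_o2 = 28 - (-40.000) = 68.000 cm.
Second lens: d_i2 = 1/(1/15 - 1/(68.000)) = 19.245 cm.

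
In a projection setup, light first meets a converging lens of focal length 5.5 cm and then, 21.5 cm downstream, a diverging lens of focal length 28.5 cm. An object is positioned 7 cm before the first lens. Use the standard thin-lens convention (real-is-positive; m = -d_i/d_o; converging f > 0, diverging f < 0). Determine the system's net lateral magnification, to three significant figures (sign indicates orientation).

First lens: d_i1 = 1/(1/5.5 - 1/7) = 25.667 cm.
m_1 = -(25.667)/7 = -3.6667.
Since 25.667 cm > 21.5 cm, the first image lies past the second lens and serves as a virtual object: d_o2 = L - d_i1 = -4.167 cm.
Second lens: d_i2 = 1/(1/(-28.5) - 1/(-4.167)) = 4.880 cm.
m_2 = -(4.880)/(-4.167) = 1.1712.
Total m = m_1 x m_2 = (-3.6667)(1.1712) = -4.2945.

-4.29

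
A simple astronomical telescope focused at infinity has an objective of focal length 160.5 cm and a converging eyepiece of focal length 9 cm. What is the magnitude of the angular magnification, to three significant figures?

17.8

|M| = f_obj/|f_eye| = 160.5/9 = 17.833.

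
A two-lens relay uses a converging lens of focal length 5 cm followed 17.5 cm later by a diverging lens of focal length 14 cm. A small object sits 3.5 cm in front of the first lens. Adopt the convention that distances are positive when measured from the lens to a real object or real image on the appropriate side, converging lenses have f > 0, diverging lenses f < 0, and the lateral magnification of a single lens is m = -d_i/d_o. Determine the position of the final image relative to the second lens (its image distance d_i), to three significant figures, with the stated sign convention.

Lens 1: 1/d_i1 = 1/f_1 - 1/d_o1 = 1/5 - 1/3.5 = -0.08571 cm^-1, so d_i1 = -11.667 cm.
The intermediate image is virtual, 11.667 cm to the left of lens 1, so d_o2 = L - d_i1 = 17.5 - (-11.667) = 29.167 cm.
Lens 2: 1/d_i2 = 1/f_2 - 1/d_o2 = 1/(-14) - 1/(29.167) = -0.10571 cm^-1, so d_i2 = -9.459 cm.

-9.46 cm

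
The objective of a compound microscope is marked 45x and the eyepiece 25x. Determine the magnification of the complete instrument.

1125

The overall magnification of a compound microscope is the product of the objective and eyepiece magnifications:
M = M_obj x M_eye = 45 x 25 = 1125.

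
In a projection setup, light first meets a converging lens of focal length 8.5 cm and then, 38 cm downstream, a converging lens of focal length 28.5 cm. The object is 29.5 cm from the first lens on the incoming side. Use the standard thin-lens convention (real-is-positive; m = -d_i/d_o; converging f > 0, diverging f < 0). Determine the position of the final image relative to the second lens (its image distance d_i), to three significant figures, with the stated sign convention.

-304 cm

First lens: d_i1 = 1/(1/8.5 - 1/29.5) = 11.940 cm.
The intermediate image is 11.940 cm to the right of lens 1, so d_o2 = L - d_i1 = 38 - 11.940 = 26.060 cm.
Second lens: d_i2 = 1/(1/28.5 - 1/(26.060)) = -304.324 cm.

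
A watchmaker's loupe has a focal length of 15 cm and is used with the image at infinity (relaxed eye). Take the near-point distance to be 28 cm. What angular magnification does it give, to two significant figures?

1.9

M = D/f = 28/15 = 1.867.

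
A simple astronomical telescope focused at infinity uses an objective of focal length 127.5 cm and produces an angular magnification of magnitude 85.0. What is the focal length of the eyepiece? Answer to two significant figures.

1.5 cm

|M| = f_obj/f_eye, so f_eye = f_obj/|M| = 127.5/85.0 = 1.500 cm.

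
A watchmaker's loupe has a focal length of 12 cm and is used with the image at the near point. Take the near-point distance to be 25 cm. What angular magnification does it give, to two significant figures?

3.1

M = 1 + D/f = 1 + 25/12 = 3.083.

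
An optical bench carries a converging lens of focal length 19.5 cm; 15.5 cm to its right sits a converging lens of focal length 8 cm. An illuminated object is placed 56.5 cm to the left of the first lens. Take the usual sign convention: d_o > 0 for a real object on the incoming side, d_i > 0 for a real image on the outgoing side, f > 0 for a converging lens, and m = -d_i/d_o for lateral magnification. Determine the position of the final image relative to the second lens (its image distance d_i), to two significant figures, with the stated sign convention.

First lens: d_i1 = 1/(1/19.5 - 1/56.5) = 29.777 cm.
This image would form 29.777 cm past lens 1, i.e. 14.277 cm beyond lens 2, so it is a virtual object for lens 2: d_o2 = 15.5 - 29.777 = -14.277 cm.
Second lens: d_i2 = 1/(1/8 - 1/(-14.277)) = 5.127 cm.

5.1 cm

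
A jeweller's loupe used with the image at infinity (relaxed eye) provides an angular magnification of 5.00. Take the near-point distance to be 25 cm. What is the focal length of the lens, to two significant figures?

5.0 cm

For the image at infinity, M = D/f.
f = D/M = 25/5.0 = 5.000 cm.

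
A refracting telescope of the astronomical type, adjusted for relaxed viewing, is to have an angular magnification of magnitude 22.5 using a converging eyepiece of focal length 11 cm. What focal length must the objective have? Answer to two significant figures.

|M| = f_obj/|f_eye|, so f_obj = |M| x |f_eye| = 22.5 x 11 = 247.500 cm.

250 cm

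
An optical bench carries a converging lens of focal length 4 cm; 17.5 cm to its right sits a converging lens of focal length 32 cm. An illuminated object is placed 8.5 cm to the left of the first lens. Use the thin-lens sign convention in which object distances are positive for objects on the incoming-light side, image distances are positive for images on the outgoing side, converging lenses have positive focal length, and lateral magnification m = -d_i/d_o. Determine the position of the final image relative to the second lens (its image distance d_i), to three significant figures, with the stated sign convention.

Applying the thin-lens equation to the first lens, 1/4 = 1/8.5 + 1/d_i1, which gives d_i1 = 7.556 cm.
Object distance for lens 2: d_o2 = 17.5 - 7.556 = 9.944 cm.
Applying the thin-lens equation again with f_2 = 32 cm and d_o2 = 9.944 cm gives d_i2 = -14.428 cm.

-14.4 cm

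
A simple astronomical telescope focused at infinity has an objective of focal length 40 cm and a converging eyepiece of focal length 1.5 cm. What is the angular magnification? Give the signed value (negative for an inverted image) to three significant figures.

-26.7

M = -f_obj/f_eye = -40/(1.5) = -26.667.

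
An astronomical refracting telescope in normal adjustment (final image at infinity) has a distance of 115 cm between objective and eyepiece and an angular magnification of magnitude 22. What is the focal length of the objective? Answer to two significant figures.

110 cm

In normal adjustment the tube length equals f_obj + f_eye and |M| = f_obj/f_eye.
So f_obj = 22 f_eye and 22 f_eye + f_eye = 115 cm, giving f_eye = 115/23 = 5.000 cm and f_obj = 110.000 cm.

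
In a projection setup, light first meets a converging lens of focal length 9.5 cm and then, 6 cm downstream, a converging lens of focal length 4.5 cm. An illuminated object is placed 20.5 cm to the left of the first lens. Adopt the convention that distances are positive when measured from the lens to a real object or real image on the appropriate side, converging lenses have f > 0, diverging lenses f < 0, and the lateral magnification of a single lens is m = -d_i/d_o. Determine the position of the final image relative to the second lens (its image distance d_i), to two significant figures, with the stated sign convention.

3.3 cm

Lens 1: 1/d_i1 = 1/f_1 - 1/d_o1 = 1/9.5 - 1/20.5 = 0.05648 cm^-1, so d_i1 = 17.705 cm.
This image would form 17.705 cm past lens 1, i.e. 11.705 cm beyond lens 2, so it is a virtual object for lens 2: d_o2 = 6 - 17.705 = -11.705 cm.
Lens 2: 1/d_i2 = 1/f_2 - 1/d_o2 = 1/4.5 - 1/(-11.705) = 0.30766 cm^-1, so d_i2 = 3.250 cm.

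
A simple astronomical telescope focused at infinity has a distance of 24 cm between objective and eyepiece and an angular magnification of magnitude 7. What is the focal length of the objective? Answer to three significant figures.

In normal adjustment the tube length equals f_obj + f_eye and |M| = f_obj/f_eye.
So f_obj = 7 f_eye and 7 f_eye + f_eye = 24 cm, giving f_eye = 24/8 = 3.000 cm and f_obj = 21.000 cm.

21.0 cm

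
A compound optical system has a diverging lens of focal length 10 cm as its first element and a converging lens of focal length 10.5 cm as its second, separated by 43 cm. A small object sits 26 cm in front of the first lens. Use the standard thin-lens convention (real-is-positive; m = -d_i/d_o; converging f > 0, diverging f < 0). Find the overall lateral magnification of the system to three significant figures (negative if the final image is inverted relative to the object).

-0.0734

Applying the thin-lens equation to the first lens, 1/(-10) = 1/26 + 1/d_i1, which gives d_i1 = -7.222 cm.
Its lateral magnification is m_1 = -d_i1/d_o1 = -(-7.222)/26 = 0.2778.
The intermediate image is virtual, 7.222 cm to the left of lens 1, so d_o2 = L - d_i1 = 43 - (-7.222) = 50.222 cm.
Applying the thin-lens equation again with f_2 = 10.5 cm and d_o2 = 50.222 cm gives d_i2 = 13.276 cm.
m_2 = -(13.276)/(50.222) = -0.2643.
Total m = m_1 x m_2 = (0.2778)(-0.2643) = -0.0734.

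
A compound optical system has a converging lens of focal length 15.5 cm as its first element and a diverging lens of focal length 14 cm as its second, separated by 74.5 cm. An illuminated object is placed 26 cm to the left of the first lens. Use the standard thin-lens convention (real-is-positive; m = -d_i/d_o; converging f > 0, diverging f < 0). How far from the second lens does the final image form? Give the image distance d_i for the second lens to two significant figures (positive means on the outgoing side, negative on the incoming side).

-10 cm

Lens 1: 1/d_i1 = 1/f_1 - 1/d_o1 = 1/15.5 - 1/26 = 0.02605 cm^-1, so d_i1 = 38.381 cm.
That image sits 36.119 cm in front of the second lens, so d_o2 = 36.119 cm.
Lens 2: 1/d_i2 = 1/f_2 - 1/d_o2 = 1/(-14) - 1/(36.119) = -0.09911 cm^-1, so d_i2 = -10.089 cm.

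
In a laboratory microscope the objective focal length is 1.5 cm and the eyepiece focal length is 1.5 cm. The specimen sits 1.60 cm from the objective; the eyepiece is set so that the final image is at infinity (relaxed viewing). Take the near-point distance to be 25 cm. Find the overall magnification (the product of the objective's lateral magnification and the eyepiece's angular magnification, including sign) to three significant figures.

-250

Objective: 1/d_i = 1/f_obj - 1/d_o = 1/1.5 - 1/1.60 = 0.04167 cm^-1, so d_i = 24.000 cm.
m_obj = -d_i/d_o = -24.000/1.60 = -15.000.
Eyepiece angular magnification (image at infinity): M_eye = D/f_e = 25/1.5 = 16.667.
Overall M = m_obj x M_eye = (-15.000)(16.667) = -250.00.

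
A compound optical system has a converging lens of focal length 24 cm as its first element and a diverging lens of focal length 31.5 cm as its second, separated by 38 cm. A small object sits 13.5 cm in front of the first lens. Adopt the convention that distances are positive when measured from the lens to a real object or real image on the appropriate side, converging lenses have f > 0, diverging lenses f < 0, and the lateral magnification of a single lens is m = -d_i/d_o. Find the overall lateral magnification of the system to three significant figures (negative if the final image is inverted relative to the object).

Lens 1: 1/d_i1 = 1/f_1 - 1/d_o1 = 1/24 - 1/13.5 = -0.03241 cm^-1, so d_i1 = -30.857 cm.
m_1 = -(-30.857)/13.5 = 2.2857.
The intermediate image is virtual, 30.857 cm to the left of lens 1, so d_o2 = L - d_i1 = 38 - (-30.857) = 68.857 cm.
Lens 2: 1/d_i2 = 1/f_2 - 1/d_o2 = 1/(-31.5) - 1/(68.857) = -0.04627 cm^-1, so d_i2 = -21.613 cm.
m_2 = -(-21.613)/(68.857) = 0.3139.
Overall magnification: m = m_1 m_2 = 0.7174.

0.717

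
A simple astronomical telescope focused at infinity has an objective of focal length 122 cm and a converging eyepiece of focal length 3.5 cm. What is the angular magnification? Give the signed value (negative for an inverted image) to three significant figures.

M = -f_obj/f_eye = -122/(3.5) = -34.857.

-34.9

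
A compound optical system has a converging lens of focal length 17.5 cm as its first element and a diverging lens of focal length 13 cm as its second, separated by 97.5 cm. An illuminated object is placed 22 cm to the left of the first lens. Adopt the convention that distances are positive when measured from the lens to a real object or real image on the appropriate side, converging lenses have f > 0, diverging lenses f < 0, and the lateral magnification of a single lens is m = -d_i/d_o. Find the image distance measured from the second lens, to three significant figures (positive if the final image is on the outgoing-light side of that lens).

Applying the thin-lens equation to the first lens, 1/17.5 = 1/22 + 1/d_i1, which gives d_i1 = 85.556 cm.
Object distance for lens 2: d_o2 = 97.5 - 85.556 = 11.944 cm.
Applying the thin-lens equation again with f_2 = -13 cm and d_o2 = 11.944 cm gives d_i2 = -6.225 cm.

-6.22 cm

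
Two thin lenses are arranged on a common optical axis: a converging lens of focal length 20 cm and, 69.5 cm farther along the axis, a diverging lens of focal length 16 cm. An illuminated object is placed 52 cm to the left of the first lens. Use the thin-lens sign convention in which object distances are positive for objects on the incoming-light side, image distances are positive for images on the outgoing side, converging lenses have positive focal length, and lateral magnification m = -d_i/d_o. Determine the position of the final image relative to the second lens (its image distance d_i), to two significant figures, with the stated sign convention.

-11 cm

First lens: d_i1 = 1/(1/20 - 1/52) = 32.500 cm.
Object distance for lens 2: d_o2 = 69.5 - 32.500 = 37.000 cm.
Second lens: d_i2 = 1/(1/(-16) - 1/(37.000)) = -11.170 cm.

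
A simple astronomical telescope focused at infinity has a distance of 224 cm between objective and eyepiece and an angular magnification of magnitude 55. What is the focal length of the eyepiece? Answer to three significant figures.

4.00 cm

In normal adjustment the tube length equals f_obj + f_eye and |M| = f_obj/f_eye.
So f_obj = 55 f_eye and 55 f_eye + f_eye = 224 cm, giving f_eye = 224/56 = 4.000 cm and f_obj = 220.000 cm.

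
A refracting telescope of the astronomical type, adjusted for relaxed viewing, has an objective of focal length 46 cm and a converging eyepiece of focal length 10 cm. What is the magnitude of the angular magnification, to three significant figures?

4.60

|M| = f_obj/|f_eye| = 46/10 = 4.600.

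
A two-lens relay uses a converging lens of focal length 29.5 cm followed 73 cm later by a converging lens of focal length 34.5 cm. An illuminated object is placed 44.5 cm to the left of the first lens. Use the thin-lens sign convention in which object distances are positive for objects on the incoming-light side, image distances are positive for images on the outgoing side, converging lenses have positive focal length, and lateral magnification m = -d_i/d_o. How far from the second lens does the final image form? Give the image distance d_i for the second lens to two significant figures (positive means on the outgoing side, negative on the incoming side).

Lens 1: 1/d_i1 = 1/f_1 - 1/d_o1 = 1/29.5 - 1/44.5 = 0.01143 cm^-1, so d_i1 = 87.517 cm.
Since 87.517 cm > 73 cm, the first image lies past the second lens and serves as a virtual object: d_o2 = L - d_i1 = -14.517 cm.
Lens 2: 1/d_i2 = 1/f_2 - 1/d_o2 = 1/34.5 - 1/(-14.517) = 0.09787 cm^-1, so d_i2 = 10.217 cm.

10 cm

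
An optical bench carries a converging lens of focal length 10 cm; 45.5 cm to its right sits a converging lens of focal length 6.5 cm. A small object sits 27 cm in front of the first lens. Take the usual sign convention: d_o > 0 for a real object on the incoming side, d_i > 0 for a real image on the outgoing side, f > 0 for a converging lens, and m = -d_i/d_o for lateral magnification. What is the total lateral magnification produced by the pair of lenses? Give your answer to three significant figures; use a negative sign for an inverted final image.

Applying the thin-lens equation to the first lens, 1/10 = 1/27 + 1/d_i1, which gives d_i1 = 15.882 cm.
Its lateral magnification is m_1 = -d_i1/d_o1 = -(15.882)/27 = -0.5882.
That image sits 29.618 cm in front of the second lens, so d_o2 = 29.618 cm.
Applying the thin-lens equation again with f_2 = 6.5 cm and d_o2 = 29.618 cm gives d_i2 = 8.328 cm.
m_2 = -(8.328)/(29.618) = -0.2812.
Overall magnification: m = m_1 m_2 = 0.1654.

0.165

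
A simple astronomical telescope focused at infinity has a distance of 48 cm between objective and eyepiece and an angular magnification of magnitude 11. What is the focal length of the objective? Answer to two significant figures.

44 cm

In normal adjustment the tube length equals f_obj + f_eye and |M| = f_obj/f_eye.
So f_obj = 11 f_eye and 11 f_eye + f_eye = 48 cm, giving f_eye = 48/12 = 4.000 cm and f_obj = 44.000 cm.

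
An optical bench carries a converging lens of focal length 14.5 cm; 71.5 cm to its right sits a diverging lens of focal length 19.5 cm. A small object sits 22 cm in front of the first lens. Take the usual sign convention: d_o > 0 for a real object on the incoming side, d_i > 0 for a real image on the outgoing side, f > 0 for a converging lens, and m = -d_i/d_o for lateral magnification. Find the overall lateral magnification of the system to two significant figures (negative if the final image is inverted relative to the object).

-0.78

Lens 1: 1/d_i1 = 1/f_1 - 1/d_o1 = 1/14.5 - 1/22 = 0.02351 cm^-1, so d_i1 = 42.533 cm.
m_1 = -(42.533)/22 = -1.9333.
That image sits 28.967 cm in front of the second lens, so d_o2 = 28.967 cm.
Lens 2: 1/d_i2 = 1/f_2 - 1/d_o2 = 1/(-19.5) - 1/(28.967) = -0.08580 cm^-1, so d_i2 = -11.654 cm.
m_2 = -(-11.654)/(28.967) = 0.4023.
The system's lateral magnification is m_1 m_2 = (-1.9333)(0.4023) = -0.7779.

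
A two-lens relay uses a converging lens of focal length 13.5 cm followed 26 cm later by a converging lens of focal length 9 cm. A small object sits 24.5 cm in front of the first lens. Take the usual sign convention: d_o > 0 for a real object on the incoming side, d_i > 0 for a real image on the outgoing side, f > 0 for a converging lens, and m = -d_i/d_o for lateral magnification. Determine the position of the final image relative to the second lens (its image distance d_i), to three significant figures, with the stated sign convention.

2.80 cm

First lens: d_i1 = 1/(1/13.5 - 1/24.5) = 30.068 cm.
This image would form 30.068 cm past lens 1, i.e. 4.068 cm beyond lens 2, so it is a virtual object for lens 2: d_o2 = 26 - 30.068 = -4.068 cm.
Second lens: d_i2 = 1/(1/9 - 1/(-4.068)) = 2.802 cm.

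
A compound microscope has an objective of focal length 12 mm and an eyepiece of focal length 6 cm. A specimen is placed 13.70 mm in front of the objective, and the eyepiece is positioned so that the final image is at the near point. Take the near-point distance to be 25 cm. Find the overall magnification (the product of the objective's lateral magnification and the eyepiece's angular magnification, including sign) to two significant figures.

Convert to cm: f_obj = 12 mm = 1.2 cm; d_o = 13.70 mm = 1.37 cm.
Objective: 1/d_i = 1/f_obj - 1/d_o = 1/1.2 - 1/1.37 = 0.10341 cm^-1, so d_i = 9.671 cm.
m_obj = -d_i/d_o = -9.671/1.37 = -7.059.
Eyepiece angular magnification (image at near point): M_eye = 1 + D/f_e = 1 + 25/6 = 5.167.
Overall M = m_obj x M_eye = (-7.059)(5.167) = -36.47.

-36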